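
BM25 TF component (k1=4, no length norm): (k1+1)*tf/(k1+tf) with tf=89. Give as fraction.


BM25 TF component = (k1+1)*tf / (k1+tf)
k1 = 4, tf = 89
Numerator = (4+1)*89 = 445
Denominator = 4 + 89 = 93
= 445/93 = 445/93

445/93


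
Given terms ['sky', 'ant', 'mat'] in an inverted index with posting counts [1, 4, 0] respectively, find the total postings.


Summing posting list sizes:
'sky': 1 postings
'ant': 4 postings
'mat': 0 postings
Total = 1 + 4 + 0 = 5

5


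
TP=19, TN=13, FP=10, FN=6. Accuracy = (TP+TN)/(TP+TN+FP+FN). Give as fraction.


Accuracy = (TP + TN) / (TP + TN + FP + FN)
TP + TN = 19 + 13 = 32
Total = 19 + 13 + 10 + 6 = 48
Accuracy = 32 / 48 = 2/3

2/3


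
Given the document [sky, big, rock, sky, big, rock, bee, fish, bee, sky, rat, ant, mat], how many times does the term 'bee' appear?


Document has 13 words
Scanning for 'bee':
Found at positions: [6, 8]
Count = 2

2


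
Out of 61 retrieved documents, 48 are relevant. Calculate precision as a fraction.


Precision = relevant_retrieved / total_retrieved
= 48 / 61
= 48 / (48 + 13)
= 48/61

48/61


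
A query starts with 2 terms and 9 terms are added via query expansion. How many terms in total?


Original terms: 2
Expansion terms: 9
Total = 2 + 9 = 11

11


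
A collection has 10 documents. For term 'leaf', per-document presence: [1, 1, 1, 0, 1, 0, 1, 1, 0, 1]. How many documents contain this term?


Checking each document for 'leaf':
Doc 1: present
Doc 2: present
Doc 3: present
Doc 4: absent
Doc 5: present
Doc 6: absent
Doc 7: present
Doc 8: present
Doc 9: absent
Doc 10: present
df = sum of presences = 1 + 1 + 1 + 0 + 1 + 0 + 1 + 1 + 0 + 1 = 7

7


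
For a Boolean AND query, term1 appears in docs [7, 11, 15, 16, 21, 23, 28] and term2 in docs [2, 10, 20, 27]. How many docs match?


Boolean AND: find intersection of posting lists
term1 docs: [7, 11, 15, 16, 21, 23, 28]
term2 docs: [2, 10, 20, 27]
Intersection: []
|intersection| = 0

0


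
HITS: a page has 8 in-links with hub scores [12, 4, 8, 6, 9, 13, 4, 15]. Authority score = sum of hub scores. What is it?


Authority = sum of hub scores of in-linkers
In-link 1: hub score = 12
In-link 2: hub score = 4
In-link 3: hub score = 8
In-link 4: hub score = 6
In-link 5: hub score = 9
In-link 6: hub score = 13
In-link 7: hub score = 4
In-link 8: hub score = 15
Authority = 12 + 4 + 8 + 6 + 9 + 13 + 4 + 15 = 71

71


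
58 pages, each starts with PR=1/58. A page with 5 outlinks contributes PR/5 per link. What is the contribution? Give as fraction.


Initial PR = 1/58 = 1/58
Outlinks = 5
Contribution per link = PR / outlinks
= 1/58 / 5
= 1/290

1/290


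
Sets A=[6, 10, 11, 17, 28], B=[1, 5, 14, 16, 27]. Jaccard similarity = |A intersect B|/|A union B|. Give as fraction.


A intersect B = []
|A intersect B| = 0
A union B = [1, 5, 6, 10, 11, 14, 16, 17, 27, 28]
|A union B| = 10
Jaccard = 0/10 = 0

0


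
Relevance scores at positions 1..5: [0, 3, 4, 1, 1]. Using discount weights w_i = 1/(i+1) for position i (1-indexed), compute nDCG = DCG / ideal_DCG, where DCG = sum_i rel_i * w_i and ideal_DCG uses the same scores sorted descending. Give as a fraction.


Position discount weights w_i = 1/(i+1) for i=1..5:
Weights = [1/2, 1/3, 1/4, 1/5, 1/6]
Actual relevance: [0, 3, 4, 1, 1]
DCG = 0/2 + 3/3 + 4/4 + 1/5 + 1/6 = 71/30
Ideal relevance (sorted desc): [4, 3, 1, 1, 0]
Ideal DCG = 4/2 + 3/3 + 1/4 + 1/5 + 0/6 = 69/20
nDCG = DCG / ideal_DCG = 71/30 / 69/20 = 142/207

142/207


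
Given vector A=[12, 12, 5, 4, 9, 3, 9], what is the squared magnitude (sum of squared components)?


|A|^2 = sum of squared components
A[0]^2 = 12^2 = 144
A[1]^2 = 12^2 = 144
A[2]^2 = 5^2 = 25
A[3]^2 = 4^2 = 16
A[4]^2 = 9^2 = 81
A[5]^2 = 3^2 = 9
A[6]^2 = 9^2 = 81
Sum = 144 + 144 + 25 + 16 + 81 + 9 + 81 = 500

500


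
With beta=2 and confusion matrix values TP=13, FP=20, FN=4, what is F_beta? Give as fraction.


P = TP/(TP+FP) = 13/33 = 13/33
R = TP/(TP+FN) = 13/17 = 13/17
beta^2 = 2^2 = 4
(1 + beta^2) = 5
Numerator = (1+beta^2)*P*R = 845/561
Denominator = beta^2*P + R = 52/33 + 13/17 = 1313/561
F_beta = 65/101

65/101


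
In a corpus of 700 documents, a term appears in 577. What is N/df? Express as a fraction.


IDF ratio = N / df
= 700 / 577
= 700/577

700/577


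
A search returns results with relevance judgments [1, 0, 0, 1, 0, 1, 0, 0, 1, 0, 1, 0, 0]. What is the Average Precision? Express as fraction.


Computing P@k for each relevant position:
Position 1: relevant, P@1 = 1/1 = 1
Position 2: not relevant
Position 3: not relevant
Position 4: relevant, P@4 = 2/4 = 1/2
Position 5: not relevant
Position 6: relevant, P@6 = 3/6 = 1/2
Position 7: not relevant
Position 8: not relevant
Position 9: relevant, P@9 = 4/9 = 4/9
Position 10: not relevant
Position 11: relevant, P@11 = 5/11 = 5/11
Position 12: not relevant
Position 13: not relevant
Sum of P@k = 1 + 1/2 + 1/2 + 4/9 + 5/11 = 287/99
AP = 287/99 / 5 = 287/495

287/495


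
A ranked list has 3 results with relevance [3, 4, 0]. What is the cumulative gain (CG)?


Cumulative Gain = sum of relevance scores
Position 1: rel=3, running sum=3
Position 2: rel=4, running sum=7
Position 3: rel=0, running sum=7
CG = 7

7


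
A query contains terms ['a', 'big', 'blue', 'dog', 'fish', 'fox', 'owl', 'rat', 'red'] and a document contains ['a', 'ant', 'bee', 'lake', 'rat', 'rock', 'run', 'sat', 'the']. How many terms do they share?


Query terms: ['a', 'big', 'blue', 'dog', 'fish', 'fox', 'owl', 'rat', 'red']
Document terms: ['a', 'ant', 'bee', 'lake', 'rat', 'rock', 'run', 'sat', 'the']
Common terms: ['a', 'rat']
Overlap count = 2

2


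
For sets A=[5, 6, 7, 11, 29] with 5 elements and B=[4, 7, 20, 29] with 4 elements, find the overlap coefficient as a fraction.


A intersect B = [7, 29]
|A intersect B| = 2
min(|A|, |B|) = min(5, 4) = 4
Overlap = 2 / 4 = 1/2

1/2


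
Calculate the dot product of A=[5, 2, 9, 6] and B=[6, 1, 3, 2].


Dot product = sum of element-wise products
A[0]*B[0] = 5*6 = 30
A[1]*B[1] = 2*1 = 2
A[2]*B[2] = 9*3 = 27
A[3]*B[3] = 6*2 = 12
Sum = 30 + 2 + 27 + 12 = 71

71


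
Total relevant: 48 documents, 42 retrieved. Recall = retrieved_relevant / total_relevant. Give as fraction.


Recall = retrieved_relevant / total_relevant
= 42 / 48
= 42 / (42 + 6)
= 7/8

7/8


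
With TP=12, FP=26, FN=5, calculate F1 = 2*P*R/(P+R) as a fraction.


F1 = 2 * P * R / (P + R)
P = TP/(TP+FP) = 12/38 = 6/19
R = TP/(TP+FN) = 12/17 = 12/17
2 * P * R = 2 * 6/19 * 12/17 = 144/323
P + R = 6/19 + 12/17 = 330/323
F1 = 144/323 / 330/323 = 24/55

24/55


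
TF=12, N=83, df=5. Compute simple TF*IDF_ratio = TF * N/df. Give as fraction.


TF * (N/df)
= 12 * (83/5)
= 12 * 83/5
= 996/5

996/5


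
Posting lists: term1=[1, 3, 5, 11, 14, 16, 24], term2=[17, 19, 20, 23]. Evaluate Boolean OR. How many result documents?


Boolean OR: find union of posting lists
term1 docs: [1, 3, 5, 11, 14, 16, 24]
term2 docs: [17, 19, 20, 23]
Union: [1, 3, 5, 11, 14, 16, 17, 19, 20, 23, 24]
|union| = 11

11


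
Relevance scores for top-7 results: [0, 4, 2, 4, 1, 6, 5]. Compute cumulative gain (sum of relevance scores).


Cumulative Gain = sum of relevance scores
Position 1: rel=0, running sum=0
Position 2: rel=4, running sum=4
Position 3: rel=2, running sum=6
Position 4: rel=4, running sum=10
Position 5: rel=1, running sum=11
Position 6: rel=6, running sum=17
Position 7: rel=5, running sum=22
CG = 22

22


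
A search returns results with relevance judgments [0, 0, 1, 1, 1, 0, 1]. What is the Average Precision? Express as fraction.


Computing P@k for each relevant position:
Position 1: not relevant
Position 2: not relevant
Position 3: relevant, P@3 = 1/3 = 1/3
Position 4: relevant, P@4 = 2/4 = 1/2
Position 5: relevant, P@5 = 3/5 = 3/5
Position 6: not relevant
Position 7: relevant, P@7 = 4/7 = 4/7
Sum of P@k = 1/3 + 1/2 + 3/5 + 4/7 = 421/210
AP = 421/210 / 4 = 421/840

421/840


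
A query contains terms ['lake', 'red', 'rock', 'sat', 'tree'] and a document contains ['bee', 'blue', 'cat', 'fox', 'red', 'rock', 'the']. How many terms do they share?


Query terms: ['lake', 'red', 'rock', 'sat', 'tree']
Document terms: ['bee', 'blue', 'cat', 'fox', 'red', 'rock', 'the']
Common terms: ['red', 'rock']
Overlap count = 2

2


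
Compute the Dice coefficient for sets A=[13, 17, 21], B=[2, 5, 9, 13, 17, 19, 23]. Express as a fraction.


A intersect B = [13, 17]
|A intersect B| = 2
|A| = 3, |B| = 7
Dice = 2*2 / (3+7)
= 4 / 10 = 2/5

2/5


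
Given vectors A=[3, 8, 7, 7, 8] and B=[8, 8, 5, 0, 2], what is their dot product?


Dot product = sum of element-wise products
A[0]*B[0] = 3*8 = 24
A[1]*B[1] = 8*8 = 64
A[2]*B[2] = 7*5 = 35
A[3]*B[3] = 7*0 = 0
A[4]*B[4] = 8*2 = 16
Sum = 24 + 64 + 35 + 0 + 16 = 139

139


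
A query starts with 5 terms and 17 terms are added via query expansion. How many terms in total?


Original terms: 5
Expansion terms: 17
Total = 5 + 17 = 22

22


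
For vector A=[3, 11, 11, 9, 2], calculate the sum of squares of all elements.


|A|^2 = sum of squared components
A[0]^2 = 3^2 = 9
A[1]^2 = 11^2 = 121
A[2]^2 = 11^2 = 121
A[3]^2 = 9^2 = 81
A[4]^2 = 2^2 = 4
Sum = 9 + 121 + 121 + 81 + 4 = 336

336


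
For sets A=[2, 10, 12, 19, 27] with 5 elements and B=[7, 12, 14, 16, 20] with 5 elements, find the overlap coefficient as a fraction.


A intersect B = [12]
|A intersect B| = 1
min(|A|, |B|) = min(5, 5) = 5
Overlap = 1 / 5 = 1/5

1/5


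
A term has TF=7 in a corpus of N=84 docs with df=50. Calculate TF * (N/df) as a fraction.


TF * (N/df)
= 7 * (84/50)
= 7 * 42/25
= 294/25

294/25


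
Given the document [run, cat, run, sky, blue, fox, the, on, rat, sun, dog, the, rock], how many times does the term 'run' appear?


Document has 13 words
Scanning for 'run':
Found at positions: [0, 2]
Count = 2

2


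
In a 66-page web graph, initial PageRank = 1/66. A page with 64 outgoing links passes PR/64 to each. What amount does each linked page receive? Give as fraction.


Initial PR = 1/66 = 1/66
Outlinks = 64
Contribution per link = PR / outlinks
= 1/66 / 64
= 1/4224

1/4224


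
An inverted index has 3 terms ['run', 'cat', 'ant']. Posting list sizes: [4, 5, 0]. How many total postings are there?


Summing posting list sizes:
'run': 4 postings
'cat': 5 postings
'ant': 0 postings
Total = 4 + 5 + 0 = 9

9


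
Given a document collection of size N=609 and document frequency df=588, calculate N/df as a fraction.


IDF ratio = N / df
= 609 / 588
= 29/28

29/28


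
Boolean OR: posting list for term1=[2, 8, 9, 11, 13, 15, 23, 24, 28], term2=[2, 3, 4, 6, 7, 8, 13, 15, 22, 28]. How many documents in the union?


Boolean OR: find union of posting lists
term1 docs: [2, 8, 9, 11, 13, 15, 23, 24, 28]
term2 docs: [2, 3, 4, 6, 7, 8, 13, 15, 22, 28]
Union: [2, 3, 4, 6, 7, 8, 9, 11, 13, 15, 22, 23, 24, 28]
|union| = 14

14


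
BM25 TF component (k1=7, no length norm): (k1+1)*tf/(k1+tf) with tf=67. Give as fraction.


BM25 TF component = (k1+1)*tf / (k1+tf)
k1 = 7, tf = 67
Numerator = (7+1)*67 = 536
Denominator = 7 + 67 = 74
= 536/74 = 268/37

268/37


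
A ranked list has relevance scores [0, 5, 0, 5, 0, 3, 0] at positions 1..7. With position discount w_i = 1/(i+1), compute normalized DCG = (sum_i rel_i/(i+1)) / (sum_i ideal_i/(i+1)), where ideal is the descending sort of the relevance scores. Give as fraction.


Position discount weights w_i = 1/(i+1) for i=1..7:
Weights = [1/2, 1/3, 1/4, 1/5, 1/6, 1/7, 1/8]
Actual relevance: [0, 5, 0, 5, 0, 3, 0]
DCG = 0/2 + 5/3 + 0/4 + 5/5 + 0/6 + 3/7 + 0/8 = 65/21
Ideal relevance (sorted desc): [5, 5, 3, 0, 0, 0, 0]
Ideal DCG = 5/2 + 5/3 + 3/4 + 0/5 + 0/6 + 0/7 + 0/8 = 59/12
nDCG = DCG / ideal_DCG = 65/21 / 59/12 = 260/413

260/413


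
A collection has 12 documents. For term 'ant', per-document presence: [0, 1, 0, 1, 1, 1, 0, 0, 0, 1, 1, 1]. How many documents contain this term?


Checking each document for 'ant':
Doc 1: absent
Doc 2: present
Doc 3: absent
Doc 4: present
Doc 5: present
Doc 6: present
Doc 7: absent
Doc 8: absent
Doc 9: absent
Doc 10: present
Doc 11: present
Doc 12: present
df = sum of presences = 0 + 1 + 0 + 1 + 1 + 1 + 0 + 0 + 0 + 1 + 1 + 1 = 7

7


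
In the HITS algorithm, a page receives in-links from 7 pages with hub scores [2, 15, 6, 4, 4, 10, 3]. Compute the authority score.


Authority = sum of hub scores of in-linkers
In-link 1: hub score = 2
In-link 2: hub score = 15
In-link 3: hub score = 6
In-link 4: hub score = 4
In-link 5: hub score = 4
In-link 6: hub score = 10
In-link 7: hub score = 3
Authority = 2 + 15 + 6 + 4 + 4 + 10 + 3 = 44

44


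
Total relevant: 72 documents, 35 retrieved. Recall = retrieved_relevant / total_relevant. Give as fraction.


Recall = retrieved_relevant / total_relevant
= 35 / 72
= 35 / (35 + 37)
= 35/72

35/72


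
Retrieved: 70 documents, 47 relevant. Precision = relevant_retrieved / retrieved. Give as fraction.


Precision = relevant_retrieved / total_retrieved
= 47 / 70
= 47 / (47 + 23)
= 47/70

47/70


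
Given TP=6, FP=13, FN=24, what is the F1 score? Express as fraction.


F1 = 2 * P * R / (P + R)
P = TP/(TP+FP) = 6/19 = 6/19
R = TP/(TP+FN) = 6/30 = 1/5
2 * P * R = 2 * 6/19 * 1/5 = 12/95
P + R = 6/19 + 1/5 = 49/95
F1 = 12/95 / 49/95 = 12/49

12/49


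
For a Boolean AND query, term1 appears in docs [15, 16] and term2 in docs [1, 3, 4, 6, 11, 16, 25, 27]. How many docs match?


Boolean AND: find intersection of posting lists
term1 docs: [15, 16]
term2 docs: [1, 3, 4, 6, 11, 16, 25, 27]
Intersection: [16]
|intersection| = 1

1


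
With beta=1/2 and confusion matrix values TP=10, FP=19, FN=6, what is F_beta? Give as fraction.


P = TP/(TP+FP) = 10/29 = 10/29
R = TP/(TP+FN) = 10/16 = 5/8
beta^2 = 1/2^2 = 1/4
(1 + beta^2) = 5/4
Numerator = (1+beta^2)*P*R = 125/464
Denominator = beta^2*P + R = 5/58 + 5/8 = 165/232
F_beta = 25/66

25/66


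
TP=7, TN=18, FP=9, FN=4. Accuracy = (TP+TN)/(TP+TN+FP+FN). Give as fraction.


Accuracy = (TP + TN) / (TP + TN + FP + FN)
TP + TN = 7 + 18 = 25
Total = 7 + 18 + 9 + 4 = 38
Accuracy = 25 / 38 = 25/38

25/38


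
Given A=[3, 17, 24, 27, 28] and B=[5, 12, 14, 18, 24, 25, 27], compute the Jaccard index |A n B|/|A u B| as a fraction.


A intersect B = [24, 27]
|A intersect B| = 2
A union B = [3, 5, 12, 14, 17, 18, 24, 25, 27, 28]
|A union B| = 10
Jaccard = 2/10 = 1/5

1/5


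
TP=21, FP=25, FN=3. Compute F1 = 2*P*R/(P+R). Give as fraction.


F1 = 2 * P * R / (P + R)
P = TP/(TP+FP) = 21/46 = 21/46
R = TP/(TP+FN) = 21/24 = 7/8
2 * P * R = 2 * 21/46 * 7/8 = 147/184
P + R = 21/46 + 7/8 = 245/184
F1 = 147/184 / 245/184 = 3/5

3/5


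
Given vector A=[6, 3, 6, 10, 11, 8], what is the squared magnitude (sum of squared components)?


|A|^2 = sum of squared components
A[0]^2 = 6^2 = 36
A[1]^2 = 3^2 = 9
A[2]^2 = 6^2 = 36
A[3]^2 = 10^2 = 100
A[4]^2 = 11^2 = 121
A[5]^2 = 8^2 = 64
Sum = 36 + 9 + 36 + 100 + 121 + 64 = 366

366


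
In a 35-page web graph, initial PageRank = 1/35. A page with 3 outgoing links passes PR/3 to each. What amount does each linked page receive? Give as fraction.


Initial PR = 1/35 = 1/35
Outlinks = 3
Contribution per link = PR / outlinks
= 1/35 / 3
= 1/105

1/105


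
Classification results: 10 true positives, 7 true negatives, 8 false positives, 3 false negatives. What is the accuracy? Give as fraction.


Accuracy = (TP + TN) / (TP + TN + FP + FN)
TP + TN = 10 + 7 = 17
Total = 10 + 7 + 8 + 3 = 28
Accuracy = 17 / 28 = 17/28

17/28


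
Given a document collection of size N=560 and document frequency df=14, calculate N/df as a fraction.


IDF ratio = N / df
= 560 / 14
= 40

40


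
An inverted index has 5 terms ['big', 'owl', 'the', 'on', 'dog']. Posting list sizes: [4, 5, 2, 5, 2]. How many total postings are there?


Summing posting list sizes:
'big': 4 postings
'owl': 5 postings
'the': 2 postings
'on': 5 postings
'dog': 2 postings
Total = 4 + 5 + 2 + 5 + 2 = 18

18


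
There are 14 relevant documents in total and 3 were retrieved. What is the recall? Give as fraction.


Recall = retrieved_relevant / total_relevant
= 3 / 14
= 3 / (3 + 11)
= 3/14

3/14


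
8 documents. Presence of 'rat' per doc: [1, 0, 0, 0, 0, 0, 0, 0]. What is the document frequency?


Checking each document for 'rat':
Doc 1: present
Doc 2: absent
Doc 3: absent
Doc 4: absent
Doc 5: absent
Doc 6: absent
Doc 7: absent
Doc 8: absent
df = sum of presences = 1 + 0 + 0 + 0 + 0 + 0 + 0 + 0 = 1

1


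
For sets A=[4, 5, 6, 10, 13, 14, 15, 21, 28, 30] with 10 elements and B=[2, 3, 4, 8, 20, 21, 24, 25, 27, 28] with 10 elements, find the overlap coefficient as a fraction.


A intersect B = [4, 21, 28]
|A intersect B| = 3
min(|A|, |B|) = min(10, 10) = 10
Overlap = 3 / 10 = 3/10

3/10


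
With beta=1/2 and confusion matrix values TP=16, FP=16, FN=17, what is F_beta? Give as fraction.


P = TP/(TP+FP) = 16/32 = 1/2
R = TP/(TP+FN) = 16/33 = 16/33
beta^2 = 1/2^2 = 1/4
(1 + beta^2) = 5/4
Numerator = (1+beta^2)*P*R = 10/33
Denominator = beta^2*P + R = 1/8 + 16/33 = 161/264
F_beta = 80/161

80/161


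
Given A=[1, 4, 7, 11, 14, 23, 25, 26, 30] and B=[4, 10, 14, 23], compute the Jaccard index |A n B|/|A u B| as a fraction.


A intersect B = [4, 14, 23]
|A intersect B| = 3
A union B = [1, 4, 7, 10, 11, 14, 23, 25, 26, 30]
|A union B| = 10
Jaccard = 3/10 = 3/10

3/10


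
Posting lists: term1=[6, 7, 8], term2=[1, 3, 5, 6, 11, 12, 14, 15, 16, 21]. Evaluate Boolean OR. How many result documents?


Boolean OR: find union of posting lists
term1 docs: [6, 7, 8]
term2 docs: [1, 3, 5, 6, 11, 12, 14, 15, 16, 21]
Union: [1, 3, 5, 6, 7, 8, 11, 12, 14, 15, 16, 21]
|union| = 12

12


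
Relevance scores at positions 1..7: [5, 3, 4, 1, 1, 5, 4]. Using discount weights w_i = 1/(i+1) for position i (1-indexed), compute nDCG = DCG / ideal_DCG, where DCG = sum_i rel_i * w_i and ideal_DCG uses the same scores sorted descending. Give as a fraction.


Position discount weights w_i = 1/(i+1) for i=1..7:
Weights = [1/2, 1/3, 1/4, 1/5, 1/6, 1/7, 1/8]
Actual relevance: [5, 3, 4, 1, 1, 5, 4]
DCG = 5/2 + 3/3 + 4/4 + 1/5 + 1/6 + 5/7 + 4/8 = 1277/210
Ideal relevance (sorted desc): [5, 5, 4, 4, 3, 1, 1]
Ideal DCG = 5/2 + 5/3 + 4/4 + 4/5 + 3/6 + 1/7 + 1/8 = 5657/840
nDCG = DCG / ideal_DCG = 1277/210 / 5657/840 = 5108/5657

5108/5657


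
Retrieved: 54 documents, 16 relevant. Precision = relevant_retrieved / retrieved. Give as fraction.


Precision = relevant_retrieved / total_retrieved
= 16 / 54
= 16 / (16 + 38)
= 8/27

8/27


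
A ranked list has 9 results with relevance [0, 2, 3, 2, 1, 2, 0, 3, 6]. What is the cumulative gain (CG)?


Cumulative Gain = sum of relevance scores
Position 1: rel=0, running sum=0
Position 2: rel=2, running sum=2
Position 3: rel=3, running sum=5
Position 4: rel=2, running sum=7
Position 5: rel=1, running sum=8
Position 6: rel=2, running sum=10
Position 7: rel=0, running sum=10
Position 8: rel=3, running sum=13
Position 9: rel=6, running sum=19
CG = 19

19


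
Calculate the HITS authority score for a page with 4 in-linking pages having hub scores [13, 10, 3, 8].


Authority = sum of hub scores of in-linkers
In-link 1: hub score = 13
In-link 2: hub score = 10
In-link 3: hub score = 3
In-link 4: hub score = 8
Authority = 13 + 10 + 3 + 8 = 34

34


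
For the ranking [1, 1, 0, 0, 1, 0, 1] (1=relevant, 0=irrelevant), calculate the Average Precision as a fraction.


Computing P@k for each relevant position:
Position 1: relevant, P@1 = 1/1 = 1
Position 2: relevant, P@2 = 2/2 = 1
Position 3: not relevant
Position 4: not relevant
Position 5: relevant, P@5 = 3/5 = 3/5
Position 6: not relevant
Position 7: relevant, P@7 = 4/7 = 4/7
Sum of P@k = 1 + 1 + 3/5 + 4/7 = 111/35
AP = 111/35 / 4 = 111/140

111/140


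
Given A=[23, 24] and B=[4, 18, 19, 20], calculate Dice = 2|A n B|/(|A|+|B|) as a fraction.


A intersect B = []
|A intersect B| = 0
|A| = 2, |B| = 4
Dice = 2*0 / (2+4)
= 0 / 6 = 0

0


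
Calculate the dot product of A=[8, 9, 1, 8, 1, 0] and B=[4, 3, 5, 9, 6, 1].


Dot product = sum of element-wise products
A[0]*B[0] = 8*4 = 32
A[1]*B[1] = 9*3 = 27
A[2]*B[2] = 1*5 = 5
A[3]*B[3] = 8*9 = 72
A[4]*B[4] = 1*6 = 6
A[5]*B[5] = 0*1 = 0
Sum = 32 + 27 + 5 + 72 + 6 + 0 = 142

142


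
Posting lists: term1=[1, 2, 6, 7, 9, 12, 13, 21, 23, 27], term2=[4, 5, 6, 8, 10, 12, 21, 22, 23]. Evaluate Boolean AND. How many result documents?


Boolean AND: find intersection of posting lists
term1 docs: [1, 2, 6, 7, 9, 12, 13, 21, 23, 27]
term2 docs: [4, 5, 6, 8, 10, 12, 21, 22, 23]
Intersection: [6, 12, 21, 23]
|intersection| = 4

4


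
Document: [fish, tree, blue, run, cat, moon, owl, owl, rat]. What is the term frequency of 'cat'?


Document has 9 words
Scanning for 'cat':
Found at positions: [4]
Count = 1

1


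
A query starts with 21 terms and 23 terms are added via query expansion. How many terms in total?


Original terms: 21
Expansion terms: 23
Total = 21 + 23 = 44

44


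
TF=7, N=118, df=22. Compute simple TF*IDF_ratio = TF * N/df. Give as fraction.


TF * (N/df)
= 7 * (118/22)
= 7 * 59/11
= 413/11

413/11


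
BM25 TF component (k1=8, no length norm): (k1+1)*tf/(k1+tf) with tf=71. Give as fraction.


BM25 TF component = (k1+1)*tf / (k1+tf)
k1 = 8, tf = 71
Numerator = (8+1)*71 = 639
Denominator = 8 + 71 = 79
= 639/79 = 639/79

639/79


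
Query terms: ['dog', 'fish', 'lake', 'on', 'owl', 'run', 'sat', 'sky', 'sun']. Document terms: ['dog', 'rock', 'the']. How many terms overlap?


Query terms: ['dog', 'fish', 'lake', 'on', 'owl', 'run', 'sat', 'sky', 'sun']
Document terms: ['dog', 'rock', 'the']
Common terms: ['dog']
Overlap count = 1

1


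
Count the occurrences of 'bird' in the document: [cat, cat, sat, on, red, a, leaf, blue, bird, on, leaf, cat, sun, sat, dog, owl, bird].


Document has 17 words
Scanning for 'bird':
Found at positions: [8, 16]
Count = 2

2


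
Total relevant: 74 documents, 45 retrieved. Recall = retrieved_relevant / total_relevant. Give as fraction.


Recall = retrieved_relevant / total_relevant
= 45 / 74
= 45 / (45 + 29)
= 45/74

45/74


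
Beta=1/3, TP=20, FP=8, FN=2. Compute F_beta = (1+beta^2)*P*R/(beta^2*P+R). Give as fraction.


P = TP/(TP+FP) = 20/28 = 5/7
R = TP/(TP+FN) = 20/22 = 10/11
beta^2 = 1/3^2 = 1/9
(1 + beta^2) = 10/9
Numerator = (1+beta^2)*P*R = 500/693
Denominator = beta^2*P + R = 5/63 + 10/11 = 685/693
F_beta = 100/137

100/137


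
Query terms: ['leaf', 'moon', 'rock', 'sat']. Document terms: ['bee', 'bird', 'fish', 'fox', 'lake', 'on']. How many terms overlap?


Query terms: ['leaf', 'moon', 'rock', 'sat']
Document terms: ['bee', 'bird', 'fish', 'fox', 'lake', 'on']
Common terms: []
Overlap count = 0

0


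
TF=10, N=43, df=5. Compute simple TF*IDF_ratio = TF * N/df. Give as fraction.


TF * (N/df)
= 10 * (43/5)
= 10 * 43/5
= 86

86


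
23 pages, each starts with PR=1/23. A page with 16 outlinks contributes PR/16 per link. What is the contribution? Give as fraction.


Initial PR = 1/23 = 1/23
Outlinks = 16
Contribution per link = PR / outlinks
= 1/23 / 16
= 1/368

1/368


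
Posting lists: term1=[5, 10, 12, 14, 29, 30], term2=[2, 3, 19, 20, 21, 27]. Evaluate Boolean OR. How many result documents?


Boolean OR: find union of posting lists
term1 docs: [5, 10, 12, 14, 29, 30]
term2 docs: [2, 3, 19, 20, 21, 27]
Union: [2, 3, 5, 10, 12, 14, 19, 20, 21, 27, 29, 30]
|union| = 12

12


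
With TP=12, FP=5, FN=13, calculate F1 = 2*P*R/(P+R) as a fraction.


F1 = 2 * P * R / (P + R)
P = TP/(TP+FP) = 12/17 = 12/17
R = TP/(TP+FN) = 12/25 = 12/25
2 * P * R = 2 * 12/17 * 12/25 = 288/425
P + R = 12/17 + 12/25 = 504/425
F1 = 288/425 / 504/425 = 4/7

4/7


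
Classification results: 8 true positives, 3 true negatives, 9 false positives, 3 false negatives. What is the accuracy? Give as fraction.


Accuracy = (TP + TN) / (TP + TN + FP + FN)
TP + TN = 8 + 3 = 11
Total = 8 + 3 + 9 + 3 = 23
Accuracy = 11 / 23 = 11/23

11/23


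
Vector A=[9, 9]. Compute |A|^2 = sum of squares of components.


|A|^2 = sum of squared components
A[0]^2 = 9^2 = 81
A[1]^2 = 9^2 = 81
Sum = 81 + 81 = 162

162


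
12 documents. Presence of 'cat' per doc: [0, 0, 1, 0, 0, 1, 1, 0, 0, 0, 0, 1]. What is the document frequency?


Checking each document for 'cat':
Doc 1: absent
Doc 2: absent
Doc 3: present
Doc 4: absent
Doc 5: absent
Doc 6: present
Doc 7: present
Doc 8: absent
Doc 9: absent
Doc 10: absent
Doc 11: absent
Doc 12: present
df = sum of presences = 0 + 0 + 1 + 0 + 0 + 1 + 1 + 0 + 0 + 0 + 0 + 1 = 4

4


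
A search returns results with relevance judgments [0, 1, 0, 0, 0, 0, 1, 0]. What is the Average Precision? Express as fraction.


Computing P@k for each relevant position:
Position 1: not relevant
Position 2: relevant, P@2 = 1/2 = 1/2
Position 3: not relevant
Position 4: not relevant
Position 5: not relevant
Position 6: not relevant
Position 7: relevant, P@7 = 2/7 = 2/7
Position 8: not relevant
Sum of P@k = 1/2 + 2/7 = 11/14
AP = 11/14 / 2 = 11/28

11/28


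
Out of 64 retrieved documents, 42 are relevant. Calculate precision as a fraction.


Precision = relevant_retrieved / total_retrieved
= 42 / 64
= 42 / (42 + 22)
= 21/32

21/32


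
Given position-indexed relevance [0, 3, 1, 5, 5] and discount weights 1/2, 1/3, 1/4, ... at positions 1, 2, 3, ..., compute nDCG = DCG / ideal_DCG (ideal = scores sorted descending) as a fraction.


Position discount weights w_i = 1/(i+1) for i=1..5:
Weights = [1/2, 1/3, 1/4, 1/5, 1/6]
Actual relevance: [0, 3, 1, 5, 5]
DCG = 0/2 + 3/3 + 1/4 + 5/5 + 5/6 = 37/12
Ideal relevance (sorted desc): [5, 5, 3, 1, 0]
Ideal DCG = 5/2 + 5/3 + 3/4 + 1/5 + 0/6 = 307/60
nDCG = DCG / ideal_DCG = 37/12 / 307/60 = 185/307

185/307


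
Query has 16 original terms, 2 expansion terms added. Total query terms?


Original terms: 16
Expansion terms: 2
Total = 16 + 2 = 18

18


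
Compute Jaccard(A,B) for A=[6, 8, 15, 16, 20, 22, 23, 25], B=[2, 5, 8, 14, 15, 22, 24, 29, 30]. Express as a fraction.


A intersect B = [8, 15, 22]
|A intersect B| = 3
A union B = [2, 5, 6, 8, 14, 15, 16, 20, 22, 23, 24, 25, 29, 30]
|A union B| = 14
Jaccard = 3/14 = 3/14

3/14


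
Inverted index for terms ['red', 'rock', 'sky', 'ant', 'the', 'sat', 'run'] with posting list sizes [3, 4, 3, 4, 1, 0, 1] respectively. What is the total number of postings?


Summing posting list sizes:
'red': 3 postings
'rock': 4 postings
'sky': 3 postings
'ant': 4 postings
'the': 1 postings
'sat': 0 postings
'run': 1 postings
Total = 3 + 4 + 3 + 4 + 1 + 0 + 1 = 16

16


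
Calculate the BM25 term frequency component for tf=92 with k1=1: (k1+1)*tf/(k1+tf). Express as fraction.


BM25 TF component = (k1+1)*tf / (k1+tf)
k1 = 1, tf = 92
Numerator = (1+1)*92 = 184
Denominator = 1 + 92 = 93
= 184/93 = 184/93

184/93


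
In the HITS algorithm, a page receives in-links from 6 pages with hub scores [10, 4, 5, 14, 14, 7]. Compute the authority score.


Authority = sum of hub scores of in-linkers
In-link 1: hub score = 10
In-link 2: hub score = 4
In-link 3: hub score = 5
In-link 4: hub score = 14
In-link 5: hub score = 14
In-link 6: hub score = 7
Authority = 10 + 4 + 5 + 14 + 14 + 7 = 54

54


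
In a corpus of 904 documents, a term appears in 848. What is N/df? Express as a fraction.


IDF ratio = N / df
= 904 / 848
= 113/106

113/106


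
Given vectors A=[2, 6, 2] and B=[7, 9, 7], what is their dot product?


Dot product = sum of element-wise products
A[0]*B[0] = 2*7 = 14
A[1]*B[1] = 6*9 = 54
A[2]*B[2] = 2*7 = 14
Sum = 14 + 54 + 14 = 82

82


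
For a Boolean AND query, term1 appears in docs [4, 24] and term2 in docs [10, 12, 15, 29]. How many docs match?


Boolean AND: find intersection of posting lists
term1 docs: [4, 24]
term2 docs: [10, 12, 15, 29]
Intersection: []
|intersection| = 0

0


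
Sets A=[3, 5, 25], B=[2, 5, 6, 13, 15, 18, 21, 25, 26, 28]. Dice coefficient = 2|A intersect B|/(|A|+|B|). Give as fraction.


A intersect B = [5, 25]
|A intersect B| = 2
|A| = 3, |B| = 10
Dice = 2*2 / (3+10)
= 4 / 13 = 4/13

4/13


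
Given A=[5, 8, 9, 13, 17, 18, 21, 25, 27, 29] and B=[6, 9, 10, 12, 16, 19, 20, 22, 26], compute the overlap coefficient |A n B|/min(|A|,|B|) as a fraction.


A intersect B = [9]
|A intersect B| = 1
min(|A|, |B|) = min(10, 9) = 9
Overlap = 1 / 9 = 1/9

1/9


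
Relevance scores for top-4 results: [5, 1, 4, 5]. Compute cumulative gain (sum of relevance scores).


Cumulative Gain = sum of relevance scores
Position 1: rel=5, running sum=5
Position 2: rel=1, running sum=6
Position 3: rel=4, running sum=10
Position 4: rel=5, running sum=15
CG = 15

15


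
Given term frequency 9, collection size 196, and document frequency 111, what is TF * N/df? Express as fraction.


TF * (N/df)
= 9 * (196/111)
= 9 * 196/111
= 588/37

588/37


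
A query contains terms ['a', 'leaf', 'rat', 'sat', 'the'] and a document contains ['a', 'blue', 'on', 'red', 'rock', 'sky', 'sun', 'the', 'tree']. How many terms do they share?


Query terms: ['a', 'leaf', 'rat', 'sat', 'the']
Document terms: ['a', 'blue', 'on', 'red', 'rock', 'sky', 'sun', 'the', 'tree']
Common terms: ['a', 'the']
Overlap count = 2

2


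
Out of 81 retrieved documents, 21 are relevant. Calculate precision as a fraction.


Precision = relevant_retrieved / total_retrieved
= 21 / 81
= 21 / (21 + 60)
= 7/27

7/27


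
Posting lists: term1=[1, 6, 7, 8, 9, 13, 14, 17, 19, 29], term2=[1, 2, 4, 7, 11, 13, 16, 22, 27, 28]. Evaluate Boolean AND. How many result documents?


Boolean AND: find intersection of posting lists
term1 docs: [1, 6, 7, 8, 9, 13, 14, 17, 19, 29]
term2 docs: [1, 2, 4, 7, 11, 13, 16, 22, 27, 28]
Intersection: [1, 7, 13]
|intersection| = 3

3


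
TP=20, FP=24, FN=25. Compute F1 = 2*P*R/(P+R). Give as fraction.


F1 = 2 * P * R / (P + R)
P = TP/(TP+FP) = 20/44 = 5/11
R = TP/(TP+FN) = 20/45 = 4/9
2 * P * R = 2 * 5/11 * 4/9 = 40/99
P + R = 5/11 + 4/9 = 89/99
F1 = 40/99 / 89/99 = 40/89

40/89


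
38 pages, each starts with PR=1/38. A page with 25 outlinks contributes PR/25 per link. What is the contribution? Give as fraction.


Initial PR = 1/38 = 1/38
Outlinks = 25
Contribution per link = PR / outlinks
= 1/38 / 25
= 1/950

1/950


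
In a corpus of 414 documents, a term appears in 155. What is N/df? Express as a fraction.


IDF ratio = N / df
= 414 / 155
= 414/155

414/155


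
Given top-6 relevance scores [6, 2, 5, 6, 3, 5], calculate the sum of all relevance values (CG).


Cumulative Gain = sum of relevance scores
Position 1: rel=6, running sum=6
Position 2: rel=2, running sum=8
Position 3: rel=5, running sum=13
Position 4: rel=6, running sum=19
Position 5: rel=3, running sum=22
Position 6: rel=5, running sum=27
CG = 27

27


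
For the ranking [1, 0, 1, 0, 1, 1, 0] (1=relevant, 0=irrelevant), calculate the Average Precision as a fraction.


Computing P@k for each relevant position:
Position 1: relevant, P@1 = 1/1 = 1
Position 2: not relevant
Position 3: relevant, P@3 = 2/3 = 2/3
Position 4: not relevant
Position 5: relevant, P@5 = 3/5 = 3/5
Position 6: relevant, P@6 = 4/6 = 2/3
Position 7: not relevant
Sum of P@k = 1 + 2/3 + 3/5 + 2/3 = 44/15
AP = 44/15 / 4 = 11/15

11/15


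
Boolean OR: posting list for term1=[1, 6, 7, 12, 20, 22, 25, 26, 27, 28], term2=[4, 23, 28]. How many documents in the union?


Boolean OR: find union of posting lists
term1 docs: [1, 6, 7, 12, 20, 22, 25, 26, 27, 28]
term2 docs: [4, 23, 28]
Union: [1, 4, 6, 7, 12, 20, 22, 23, 25, 26, 27, 28]
|union| = 12

12


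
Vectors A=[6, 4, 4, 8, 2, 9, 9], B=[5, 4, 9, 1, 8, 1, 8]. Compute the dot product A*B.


Dot product = sum of element-wise products
A[0]*B[0] = 6*5 = 30
A[1]*B[1] = 4*4 = 16
A[2]*B[2] = 4*9 = 36
A[3]*B[3] = 8*1 = 8
A[4]*B[4] = 2*8 = 16
A[5]*B[5] = 9*1 = 9
A[6]*B[6] = 9*8 = 72
Sum = 30 + 16 + 36 + 8 + 16 + 9 + 72 = 187

187


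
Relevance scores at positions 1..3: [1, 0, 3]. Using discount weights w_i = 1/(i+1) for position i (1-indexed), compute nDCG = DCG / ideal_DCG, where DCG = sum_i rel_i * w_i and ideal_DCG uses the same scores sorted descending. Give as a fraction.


Position discount weights w_i = 1/(i+1) for i=1..3:
Weights = [1/2, 1/3, 1/4]
Actual relevance: [1, 0, 3]
DCG = 1/2 + 0/3 + 3/4 = 5/4
Ideal relevance (sorted desc): [3, 1, 0]
Ideal DCG = 3/2 + 1/3 + 0/4 = 11/6
nDCG = DCG / ideal_DCG = 5/4 / 11/6 = 15/22

15/22


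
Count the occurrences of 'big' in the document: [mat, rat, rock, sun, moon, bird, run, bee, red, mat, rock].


Document has 11 words
Scanning for 'big':
Term not found in document
Count = 0

0


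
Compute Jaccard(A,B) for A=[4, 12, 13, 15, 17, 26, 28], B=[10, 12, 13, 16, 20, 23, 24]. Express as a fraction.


A intersect B = [12, 13]
|A intersect B| = 2
A union B = [4, 10, 12, 13, 15, 16, 17, 20, 23, 24, 26, 28]
|A union B| = 12
Jaccard = 2/12 = 1/6

1/6


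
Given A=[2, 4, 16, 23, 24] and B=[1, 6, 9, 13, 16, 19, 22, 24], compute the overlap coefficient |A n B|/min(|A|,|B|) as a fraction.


A intersect B = [16, 24]
|A intersect B| = 2
min(|A|, |B|) = min(5, 8) = 5
Overlap = 2 / 5 = 2/5

2/5


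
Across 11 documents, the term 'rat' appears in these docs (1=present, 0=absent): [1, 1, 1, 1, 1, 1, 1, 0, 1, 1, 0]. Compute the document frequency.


Checking each document for 'rat':
Doc 1: present
Doc 2: present
Doc 3: present
Doc 4: present
Doc 5: present
Doc 6: present
Doc 7: present
Doc 8: absent
Doc 9: present
Doc 10: present
Doc 11: absent
df = sum of presences = 1 + 1 + 1 + 1 + 1 + 1 + 1 + 0 + 1 + 1 + 0 = 9

9


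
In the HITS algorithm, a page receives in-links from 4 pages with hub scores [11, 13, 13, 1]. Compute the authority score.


Authority = sum of hub scores of in-linkers
In-link 1: hub score = 11
In-link 2: hub score = 13
In-link 3: hub score = 13
In-link 4: hub score = 1
Authority = 11 + 13 + 13 + 1 = 38

38


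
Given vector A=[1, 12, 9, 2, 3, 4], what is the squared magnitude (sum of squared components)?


|A|^2 = sum of squared components
A[0]^2 = 1^2 = 1
A[1]^2 = 12^2 = 144
A[2]^2 = 9^2 = 81
A[3]^2 = 2^2 = 4
A[4]^2 = 3^2 = 9
A[5]^2 = 4^2 = 16
Sum = 1 + 144 + 81 + 4 + 9 + 16 = 255

255


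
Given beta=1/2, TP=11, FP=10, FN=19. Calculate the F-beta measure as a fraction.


P = TP/(TP+FP) = 11/21 = 11/21
R = TP/(TP+FN) = 11/30 = 11/30
beta^2 = 1/2^2 = 1/4
(1 + beta^2) = 5/4
Numerator = (1+beta^2)*P*R = 121/504
Denominator = beta^2*P + R = 11/84 + 11/30 = 209/420
F_beta = 55/114

55/114


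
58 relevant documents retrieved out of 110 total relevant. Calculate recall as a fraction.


Recall = retrieved_relevant / total_relevant
= 58 / 110
= 58 / (58 + 52)
= 29/55

29/55


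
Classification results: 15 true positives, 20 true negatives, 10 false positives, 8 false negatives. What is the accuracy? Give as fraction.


Accuracy = (TP + TN) / (TP + TN + FP + FN)
TP + TN = 15 + 20 = 35
Total = 15 + 20 + 10 + 8 = 53
Accuracy = 35 / 53 = 35/53

35/53


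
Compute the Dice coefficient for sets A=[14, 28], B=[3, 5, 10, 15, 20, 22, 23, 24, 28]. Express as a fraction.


A intersect B = [28]
|A intersect B| = 1
|A| = 2, |B| = 9
Dice = 2*1 / (2+9)
= 2 / 11 = 2/11

2/11


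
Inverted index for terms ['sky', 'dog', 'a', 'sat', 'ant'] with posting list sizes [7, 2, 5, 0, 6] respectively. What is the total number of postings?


Summing posting list sizes:
'sky': 7 postings
'dog': 2 postings
'a': 5 postings
'sat': 0 postings
'ant': 6 postings
Total = 7 + 2 + 5 + 0 + 6 = 20

20


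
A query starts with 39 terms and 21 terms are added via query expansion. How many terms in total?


Original terms: 39
Expansion terms: 21
Total = 39 + 21 = 60

60


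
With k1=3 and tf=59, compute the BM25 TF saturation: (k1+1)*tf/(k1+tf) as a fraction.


BM25 TF component = (k1+1)*tf / (k1+tf)
k1 = 3, tf = 59
Numerator = (3+1)*59 = 236
Denominator = 3 + 59 = 62
= 236/62 = 118/31

118/31


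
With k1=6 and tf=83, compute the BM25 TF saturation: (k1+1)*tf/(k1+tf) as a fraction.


BM25 TF component = (k1+1)*tf / (k1+tf)
k1 = 6, tf = 83
Numerator = (6+1)*83 = 581
Denominator = 6 + 83 = 89
= 581/89 = 581/89

581/89


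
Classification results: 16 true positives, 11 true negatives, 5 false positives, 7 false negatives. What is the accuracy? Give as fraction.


Accuracy = (TP + TN) / (TP + TN + FP + FN)
TP + TN = 16 + 11 = 27
Total = 16 + 11 + 5 + 7 = 39
Accuracy = 27 / 39 = 9/13

9/13


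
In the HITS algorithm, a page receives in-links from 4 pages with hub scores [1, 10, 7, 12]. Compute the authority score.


Authority = sum of hub scores of in-linkers
In-link 1: hub score = 1
In-link 2: hub score = 10
In-link 3: hub score = 7
In-link 4: hub score = 12
Authority = 1 + 10 + 7 + 12 = 30

30


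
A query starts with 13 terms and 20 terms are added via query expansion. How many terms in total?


Original terms: 13
Expansion terms: 20
Total = 13 + 20 = 33

33


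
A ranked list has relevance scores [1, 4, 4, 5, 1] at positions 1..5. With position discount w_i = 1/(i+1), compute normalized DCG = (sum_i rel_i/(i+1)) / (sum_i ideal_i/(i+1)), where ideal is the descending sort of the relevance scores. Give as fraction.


Position discount weights w_i = 1/(i+1) for i=1..5:
Weights = [1/2, 1/3, 1/4, 1/5, 1/6]
Actual relevance: [1, 4, 4, 5, 1]
DCG = 1/2 + 4/3 + 4/4 + 5/5 + 1/6 = 4
Ideal relevance (sorted desc): [5, 4, 4, 1, 1]
Ideal DCG = 5/2 + 4/3 + 4/4 + 1/5 + 1/6 = 26/5
nDCG = DCG / ideal_DCG = 4 / 26/5 = 10/13

10/13


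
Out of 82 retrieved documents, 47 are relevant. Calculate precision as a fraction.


Precision = relevant_retrieved / total_retrieved
= 47 / 82
= 47 / (47 + 35)
= 47/82

47/82


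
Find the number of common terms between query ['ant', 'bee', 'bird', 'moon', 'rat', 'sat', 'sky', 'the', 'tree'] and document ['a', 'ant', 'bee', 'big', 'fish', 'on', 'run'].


Query terms: ['ant', 'bee', 'bird', 'moon', 'rat', 'sat', 'sky', 'the', 'tree']
Document terms: ['a', 'ant', 'bee', 'big', 'fish', 'on', 'run']
Common terms: ['ant', 'bee']
Overlap count = 2

2


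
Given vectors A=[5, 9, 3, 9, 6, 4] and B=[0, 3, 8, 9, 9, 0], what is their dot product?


Dot product = sum of element-wise products
A[0]*B[0] = 5*0 = 0
A[1]*B[1] = 9*3 = 27
A[2]*B[2] = 3*8 = 24
A[3]*B[3] = 9*9 = 81
A[4]*B[4] = 6*9 = 54
A[5]*B[5] = 4*0 = 0
Sum = 0 + 27 + 24 + 81 + 54 + 0 = 186

186


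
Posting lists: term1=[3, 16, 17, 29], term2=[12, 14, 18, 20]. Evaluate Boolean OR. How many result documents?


Boolean OR: find union of posting lists
term1 docs: [3, 16, 17, 29]
term2 docs: [12, 14, 18, 20]
Union: [3, 12, 14, 16, 17, 18, 20, 29]
|union| = 8

8


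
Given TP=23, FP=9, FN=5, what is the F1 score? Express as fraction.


F1 = 2 * P * R / (P + R)
P = TP/(TP+FP) = 23/32 = 23/32
R = TP/(TP+FN) = 23/28 = 23/28
2 * P * R = 2 * 23/32 * 23/28 = 529/448
P + R = 23/32 + 23/28 = 345/224
F1 = 529/448 / 345/224 = 23/30

23/30


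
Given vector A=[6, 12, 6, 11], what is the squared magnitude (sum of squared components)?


|A|^2 = sum of squared components
A[0]^2 = 6^2 = 36
A[1]^2 = 12^2 = 144
A[2]^2 = 6^2 = 36
A[3]^2 = 11^2 = 121
Sum = 36 + 144 + 36 + 121 = 337

337


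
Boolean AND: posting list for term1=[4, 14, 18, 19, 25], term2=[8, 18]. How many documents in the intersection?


Boolean AND: find intersection of posting lists
term1 docs: [4, 14, 18, 19, 25]
term2 docs: [8, 18]
Intersection: [18]
|intersection| = 1

1


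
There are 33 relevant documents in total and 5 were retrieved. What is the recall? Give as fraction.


Recall = retrieved_relevant / total_relevant
= 5 / 33
= 5 / (5 + 28)
= 5/33

5/33


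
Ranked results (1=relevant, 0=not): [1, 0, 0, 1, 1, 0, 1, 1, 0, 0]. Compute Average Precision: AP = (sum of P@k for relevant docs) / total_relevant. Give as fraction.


Computing P@k for each relevant position:
Position 1: relevant, P@1 = 1/1 = 1
Position 2: not relevant
Position 3: not relevant
Position 4: relevant, P@4 = 2/4 = 1/2
Position 5: relevant, P@5 = 3/5 = 3/5
Position 6: not relevant
Position 7: relevant, P@7 = 4/7 = 4/7
Position 8: relevant, P@8 = 5/8 = 5/8
Position 9: not relevant
Position 10: not relevant
Sum of P@k = 1 + 1/2 + 3/5 + 4/7 + 5/8 = 923/280
AP = 923/280 / 5 = 923/1400

923/1400
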